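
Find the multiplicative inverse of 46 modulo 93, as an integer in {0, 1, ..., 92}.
Apply the extended Euclidean algorithm to (93, 46), tracking rows (r, s, t) with s·93 + t·46 = r. Each division r_prev = q·r_cur + r_new produces the new row as (previous row) − q·(current row):
  row A: (93, 1, 0)   [1·93 + 0·46 = 93]
  row B: (46, 0, 1)   [0·93 + 1·46 = 46]
  93 = 2·46 + 1   → row C = row A − 2·row B = (1, 1, −2)   [check: 1·93 − 2·46 = 1]
  46 = 46·1 + 0   → remainder 0, stop. gcd = 1 (last nonzero row C).
The gcd is 1, so 46 is invertible mod 93. The last nonzero row gives 1·93 − 2·46 = 1, so t = −2. So 46^(−1) ≡ −2 ≡ 91 (mod 93). Verify: 46 · 91 = 4186 ≡ 1 (mod 93). ✓

Final answer: 46^(−1) ≡ 91 (mod 93)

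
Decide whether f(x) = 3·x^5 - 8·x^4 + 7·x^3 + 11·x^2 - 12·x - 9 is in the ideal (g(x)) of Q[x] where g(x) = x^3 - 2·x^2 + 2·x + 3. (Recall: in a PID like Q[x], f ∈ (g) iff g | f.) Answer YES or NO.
YES

In Q[x] the ideal (g) consists of all multiples of g, so f ∈ (g) iff g | f, i.e. iff the remainder of f on division by g is 0. Divide f by g (g is monic, so eliminate the leading term of the running remainder at each step):
  leading term 3·x^5: subtract (3·x^2)·g(x) = 3·x^5 - 6·x^4 + 6·x^3 + 9·x^2, leaving -2·x^4 + x^3 + 2·x^2 - 12·x - 9
  leading term -2·x^4: subtract (-2·x)·g(x) = -2·x^4 + 4·x^3 - 4·x^2 - 6·x, leaving -3·x^3 + 6·x^2 - 6·x - 9
  leading term -3·x^3: subtract (-3)·g(x) = -3·x^3 + 6·x^2 - 6·x - 9, leaving 0
The remainder is 0, so f(x) = g(x) · h(x) with h(x) = 3·x^2 - 2·x - 3. Hence g | f, i.e. f ∈ (g).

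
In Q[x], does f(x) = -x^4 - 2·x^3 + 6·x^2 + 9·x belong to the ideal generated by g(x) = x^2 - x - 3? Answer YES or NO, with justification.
YES

In Q[x] the ideal (g) consists of all multiples of g, so f ∈ (g) iff g | f, i.e. iff the remainder of f on division by g is 0. Divide f by g (g is monic, so eliminate the leading term of the running remainder at each step):
  leading term -x^4: subtract (-x^2)·g(x) = -x^4 + x^3 + 3·x^2, leaving -3·x^3 + 3·x^2 + 9·x
  leading term -3·x^3: subtract (-3·x)·g(x) = -3·x^3 + 3·x^2 + 9·x, leaving 0
The remainder is 0, so f(x) = g(x) · h(x) with h(x) = -x^2 - 3·x. Hence g | f, i.e. f ∈ (g).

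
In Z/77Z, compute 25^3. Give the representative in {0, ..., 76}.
Use repeated squaring. Binary(3) = 11. Walk through the bits of the exponent 3 left-to-right: at each bit after the leading one, square the running value, then multiply by 25 if the bit is 1 (always reducing mod 77):
  bit 1 = 1 (leading): start with 25.
  bit 2 = 1: square 25^2 = 625 ≡ 9; bit is 1, so multiply 9·25 = 225 ≡ 71 (mod 77).
Final value: 25^3 ≡ 71 (mod 77).

Final answer: 71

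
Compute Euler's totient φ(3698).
φ(3698) = 1806

φ is multiplicative, with φ(p^e) = p^e − p^(e−1). Factorise 3698 = 2 · 43^2. Then
  φ(3698) = (2 − 1) · (43^2 − 43^1) = 1 · 1806 = 1806.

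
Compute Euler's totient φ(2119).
φ(2119) = 1944

φ is multiplicative, with φ(p^e) = p^e − p^(e−1). Factorise 2119 = 13 · 163. Then
  φ(2119) = (13 − 1) · (163 − 1) = 12 · 162 = 1944.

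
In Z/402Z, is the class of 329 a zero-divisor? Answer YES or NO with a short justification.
gcd(329, 402) = 1, so 329 is a unit in Z/402Z (it has a multiplicative inverse). A unit cannot be a zero-divisor: if 329·b ≡ 0 then multiplying both sides by 329^(−1) gives b ≡ 0. So 329 is not a zero-divisor.

Final answer: NO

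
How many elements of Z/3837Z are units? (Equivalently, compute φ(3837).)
Z/3837Z has φ(3837) = 2556 units

An element a ∈ Z/3837Z is a unit iff gcd(a, 3837) = 1, so the number of units is φ(3837). φ is multiplicative, with φ(p^e) = p^e − p^(e−1). Factorise 3837 = 3 · 1279. Then
  φ(3837) = (3 − 1) · (1279 − 1) = 2 · 1278 = 2556.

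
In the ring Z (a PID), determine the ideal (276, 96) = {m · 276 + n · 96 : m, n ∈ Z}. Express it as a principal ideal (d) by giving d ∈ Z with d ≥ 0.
(276, 96) = (12); d = 12

In the PID Z, (a, b) is generated by gcd(a, b). Compute gcd(276, 96) with the extended Euclidean algorithm, tracking rows (r, s, t) with s·276 + t·96 = r:
  row A: (276, 1, 0)   [1·276 + 0·96 = 276]
  row B: (96, 0, 1)   [0·276 + 1·96 = 96]
  276 = 2·96 + 84   → row C = row A − 2·row B = (84, 1, −2)   [check: 1·276 − 2·96 = 84]
  96 = 1·84 + 12   → row D = row B − 1·row C = (12, −1, 3)   [check: −1·276 + 3·96 = 12]
  84 = 7·12 + 0   → remainder 0, stop. gcd = 12 (last nonzero row D).
So gcd(276, 96) = 12, with Bézout identity −1·276 + 3·96 = 12. Containment (⊇): the Bézout identity exhibits 12 as an element of (276, 96), giving (12) ⊆ (276, 96). Containment (⊆): since 12 | 276 and 12 | 96 (276 = 12·23, 96 = 12·8), every Z-linear combination of 276 and 96 is divisible by 12, so (276, 96) ⊆ (12). Therefore (276, 96) = (12), d = 12.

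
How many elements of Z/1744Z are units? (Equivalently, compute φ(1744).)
An element a ∈ Z/1744Z is a unit iff gcd(a, 1744) = 1, so the number of units is φ(1744). φ is multiplicative, with φ(p^e) = p^e − p^(e−1). Factorise 1744 = 2^4 · 109. Then
  φ(1744) = (2^4 − 2^3) · (109 − 1) = 8 · 108 = 864.

Final answer: Z/1744Z has φ(1744) = 864 units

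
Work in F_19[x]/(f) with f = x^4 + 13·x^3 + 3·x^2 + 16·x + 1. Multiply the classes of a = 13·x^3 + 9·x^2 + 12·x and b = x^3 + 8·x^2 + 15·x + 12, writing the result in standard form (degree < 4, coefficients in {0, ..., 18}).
Multiply as integer polynomials: a · b = 13·x^6 + 113·x^5 + 279·x^4 + 387·x^3 + 288·x^2 + 144·x. Reducing coefficients mod 19: a · b ≡ 13·x^6 + 18·x^5 + 13·x^4 + 7·x^3 + 3·x^2 + 11·x. Now divide by f(x) = x^4 + 13·x^3 + 3·x^2 + 16·x + 1 in F_19[x], eliminating the leading term at each step:
  leading term 13·x^6: subtract (13·x^2)·f(x) = 13·x^6 + 17·x^5 + x^4 + 18·x^3 + 13·x^2, leaving x^5 + 12·x^4 + 8·x^3 + 9·x^2 + 11·x (coefficients mod 19)
  leading term x^5: subtract (x)·f(x) = x^5 + 13·x^4 + 3·x^3 + 16·x^2 + x, leaving 18·x^4 + 5·x^3 + 12·x^2 + 10·x (coefficients mod 19)
  leading term 18·x^4: subtract (18)·f(x) = 18·x^4 + 6·x^3 + 16·x^2 + 3·x + 18, leaving 18·x^3 + 15·x^2 + 7·x + 1 (coefficients mod 19)
The degree is now < 4, so this is the remainder. Hence a · b ≡ 18·x^3 + 15·x^2 + 7·x + 1 in F_19[x]/(f).

Final answer: a · b ≡ 18·x^3 + 15·x^2 + 7·x + 1 (mod f(x))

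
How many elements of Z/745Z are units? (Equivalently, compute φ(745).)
An element a ∈ Z/745Z is a unit iff gcd(a, 745) = 1, so the number of units is φ(745). φ is multiplicative, with φ(p^e) = p^e − p^(e−1). Factorise 745 = 5 · 149. Then
  φ(745) = (5 − 1) · (149 − 1) = 4 · 148 = 592.

Final answer: Z/745Z has φ(745) = 592 units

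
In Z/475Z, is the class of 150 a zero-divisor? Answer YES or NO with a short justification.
YES

gcd(150, 475) = 25 > 1, so 150 is not a unit in Z/475Z. In Z/nZ every nonzero non-unit is a zero-divisor: explicitly, take b = 475/gcd = 19 ≠ 0 (mod 475); then 150·19 = 2850 = 6·475, i.e. 150·19 ≡ 0 (mod 475). So 150 is a zero-divisor.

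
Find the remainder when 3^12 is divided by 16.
Use repeated squaring. Binary(12) = 1100. Walk through the bits of the exponent 12 left-to-right: at each bit after the leading one, square the running value, then multiply by 3 if the bit is 1 (always reducing mod 16):
  bit 1 = 1 (leading): start with 3.
  bit 2 = 1: square 3^2 = 9; bit is 1, so multiply 9·3 = 27 ≡ 11 (mod 16).
  bit 3 = 0: square 11^2 = 121 ≡ 9 (mod 16).
  bit 4 = 0: square 9^2 = 81 ≡ 1 (mod 16).
Final value: 3^12 ≡ 1 (mod 16).

Final answer: 1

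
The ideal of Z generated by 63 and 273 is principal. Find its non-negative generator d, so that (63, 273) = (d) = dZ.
In the PID Z, (a, b) is generated by gcd(a, b). Compute gcd(273, 63) with the extended Euclidean algorithm, tracking rows (r, s, t) with s·273 + t·63 = r:
  row A: (273, 1, 0)   [1·273 + 0·63 = 273]
  row B: (63, 0, 1)   [0·273 + 1·63 = 63]
  273 = 4·63 + 21   → row C = row A − 4·row B = (21, 1, −4)   [check: 1·273 − 4·63 = 21]
  63 = 3·21 + 0   → remainder 0, stop. gcd = 21 (last nonzero row C).
So gcd(63, 273) = 21, with Bézout identity 1·273 − 4·63 = 21. Containment (⊇): the Bézout identity exhibits 21 as an element of (63, 273), giving (21) ⊆ (63, 273). Containment (⊆): since 21 | 63 and 21 | 273 (63 = 21·3, 273 = 21·13), every Z-linear combination of 63 and 273 is divisible by 21, so (63, 273) ⊆ (21). Therefore (63, 273) = (21), d = 21.

Final answer: (63, 273) = (21); d = 21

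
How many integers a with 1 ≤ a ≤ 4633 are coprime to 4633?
The number of a ∈ {1, ..., 4633} with gcd(a, 4633) = 1 is by definition Euler's totient φ(4633). φ is multiplicative, with φ(p^e) = p^e − p^(e−1). Factorise 4633 = 41 · 113. Then
  φ(4633) = (41 − 1) · (113 − 1) = 40 · 112 = 4480.
So there are 4480 such integers.

Final answer: 4480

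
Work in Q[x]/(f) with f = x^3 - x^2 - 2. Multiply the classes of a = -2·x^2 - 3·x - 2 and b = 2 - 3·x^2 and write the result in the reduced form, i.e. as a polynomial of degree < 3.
a · b ≡ 17·x^2 + 6·x + 26 (mod f(x))

First multiply in Q[x] without reducing: a · b = 6·x^4 + 9·x^3 + 2·x^2 - 6·x - 4. Now divide by f(x) = x^3 - x^2 - 2, eliminating the leading term at each step:
  leading term 6·x^4: subtract (6·x)·f(x) = 6·x^4 - 6·x^3 - 12·x, leaving 15·x^3 + 2·x^2 + 6·x - 4
  leading term 15·x^3: subtract (15)·f(x) = 15·x^3 - 15·x^2 - 30, leaving 17·x^2 + 6·x + 26
The degree is now < 3, so this is the remainder. Hence a · b ≡ 17·x^2 + 6·x + 26 in Q[x]/(f).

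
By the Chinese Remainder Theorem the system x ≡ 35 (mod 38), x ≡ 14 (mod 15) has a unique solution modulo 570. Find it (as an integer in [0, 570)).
The moduli 38, 15 are pairwise coprime, so by the CRT there is a unique solution mod 38·15 = 570.
Solve by successive substitution. Start with x ≡ 35 (mod 38).
  Combine with x ≡ 14 (mod 15): write x = 35 + 38·t and require 35 + 38·t ≡ 14 (mod 15), i.e. 38·t ≡ 14 − 35 ≡ 9 (mod 15). Since 38^(−1) ≡ 2 (mod 15) (38 ≡ 8 (mod 15)), t ≡ 2·9 ≡ 3 (mod 15). So x ≡ 35 + 38·3 = 149 (mod 570).
Unique solution in [0, 570): x = 149.

Final answer: x ≡ 149 (mod 570); the representative in [0, 570) is 149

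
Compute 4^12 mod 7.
1

Use repeated squaring. Binary(12) = 1100. Walk through the bits of the exponent 12 left-to-right: at each bit after the leading one, square the running value, then multiply by 4 if the bit is 1 (always reducing mod 7):
  bit 1 = 1 (leading): start with 4.
  bit 2 = 1: square 4^2 = 16 ≡ 2; bit is 1, so multiply 2·4 = 8 ≡ 1 (mod 7).
  bit 3 = 0: square 1^2 = 1 (mod 7).
  bit 4 = 0: square 1^2 = 1 (mod 7).
Final value: 4^12 ≡ 1 (mod 7).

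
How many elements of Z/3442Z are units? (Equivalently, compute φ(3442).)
Z/3442Z has φ(3442) = 1720 units

An element a ∈ Z/3442Z is a unit iff gcd(a, 3442) = 1, so the number of units is φ(3442). φ is multiplicative, with φ(p^e) = p^e − p^(e−1). Factorise 3442 = 2 · 1721. Then
  φ(3442) = (2 − 1) · (1721 − 1) = 1 · 1720 = 1720.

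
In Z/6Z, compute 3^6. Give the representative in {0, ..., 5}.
Use repeated squaring. Binary(6) = 110. Walk through the bits of the exponent 6 left-to-right: at each bit after the leading one, square the running value, then multiply by 3 if the bit is 1 (always reducing mod 6):
  bit 1 = 1 (leading): start with 3.
  bit 2 = 1: square 3^2 = 9 ≡ 3; bit is 1, so multiply 3·3 = 9 ≡ 3 (mod 6).
  bit 3 = 0: square 3^2 = 9 ≡ 3 (mod 6).
Final value: 3^6 ≡ 3 (mod 6).

Final answer: 3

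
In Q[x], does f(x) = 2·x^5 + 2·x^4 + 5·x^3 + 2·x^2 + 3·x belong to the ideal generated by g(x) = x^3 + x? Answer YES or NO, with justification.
YES

In Q[x] the ideal (g) consists of all multiples of g, so f ∈ (g) iff g | f, i.e. iff the remainder of f on division by g is 0. Divide f by g (g is monic, so eliminate the leading term of the running remainder at each step):
  leading term 2·x^5: subtract (2·x^2)·g(x) = 2·x^5 + 2·x^3, leaving 2·x^4 + 3·x^3 + 2·x^2 + 3·x
  leading term 2·x^4: subtract (2·x)·g(x) = 2·x^4 + 2·x^2, leaving 3·x^3 + 3·x
  leading term 3·x^3: subtract (3)·g(x) = 3·x^3 + 3·x, leaving 0
The remainder is 0, so f(x) = g(x) · h(x) with h(x) = 2·x^2 + 2·x + 3. Hence g | f, i.e. f ∈ (g).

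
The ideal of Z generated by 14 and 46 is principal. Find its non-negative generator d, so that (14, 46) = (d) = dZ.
(14, 46) = (2); d = 2

In the PID Z, (a, b) is generated by gcd(a, b). Compute gcd(46, 14) with the extended Euclidean algorithm, tracking rows (r, s, t) with s·46 + t·14 = r:
  row A: (46, 1, 0)   [1·46 + 0·14 = 46]
  row B: (14, 0, 1)   [0·46 + 1·14 = 14]
  46 = 3·14 + 4   → row C = row A − 3·row B = (4, 1, −3)   [check: 1·46 − 3·14 = 4]
  14 = 3·4 + 2   → row D = row B − 3·row C = (2, −3, 10)   [check: −3·46 + 10·14 = 2]
  4 = 2·2 + 0   → remainder 0, stop. gcd = 2 (last nonzero row D).
So gcd(14, 46) = 2, with Bézout identity −3·46 + 10·14 = 2. Containment (⊇): the Bézout identity exhibits 2 as an element of (14, 46), giving (2) ⊆ (14, 46). Containment (⊆): since 2 | 14 and 2 | 46 (14 = 2·7, 46 = 2·23), every Z-linear combination of 14 and 46 is divisible by 2, so (14, 46) ⊆ (2). Therefore (14, 46) = (2), d = 2.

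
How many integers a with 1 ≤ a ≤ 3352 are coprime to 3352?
1672

The number of a ∈ {1, ..., 3352} with gcd(a, 3352) = 1 is by definition Euler's totient φ(3352). φ is multiplicative, with φ(p^e) = p^e − p^(e−1). Factorise 3352 = 2^3 · 419. Then
  φ(3352) = (2^3 − 2^2) · (419 − 1) = 4 · 418 = 1672.
So there are 1672 such integers.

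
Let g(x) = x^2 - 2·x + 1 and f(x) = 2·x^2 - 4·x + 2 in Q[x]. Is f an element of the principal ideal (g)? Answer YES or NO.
In Q[x] the ideal (g) consists of all multiples of g, so f ∈ (g) iff g | f, i.e. iff the remainder of f on division by g is 0. Divide f by g (g is monic, so eliminate the leading term of the running remainder at each step):
  leading term 2·x^2: subtract (2)·g(x) = 2·x^2 - 4·x + 2, leaving 0
The remainder is 0, so f(x) = g(x) · h(x) with h(x) = 2. Hence g | f, i.e. f ∈ (g).

Final answer: YES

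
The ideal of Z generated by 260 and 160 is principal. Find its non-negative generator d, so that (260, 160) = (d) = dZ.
In the PID Z, (a, b) is generated by gcd(a, b). Compute gcd(260, 160) with the extended Euclidean algorithm, tracking rows (r, s, t) with s·260 + t·160 = r:
  row A: (260, 1, 0)   [1·260 + 0·160 = 260]
  row B: (160, 0, 1)   [0·260 + 1·160 = 160]
  260 = 1·160 + 100   → row C = row A − 1·row B = (100, 1, −1)   [check: 1·260 − 1·160 = 100]
  160 = 1·100 + 60   → row D = row B − 1·row C = (60, −1, 2)   [check: −1·260 + 2·160 = 60]
  100 = 1·60 + 40   → row E = row C − 1·row D = (40, 2, −3)   [check: 2·260 − 3·160 = 40]
  60 = 1·40 + 20   → row F = row D − 1·row E = (20, −3, 5)   [check: −3·260 + 5·160 = 20]
  40 = 2·20 + 0   → remainder 0, stop. gcd = 20 (last nonzero row F).
So gcd(260, 160) = 20, with Bézout identity −3·260 + 5·160 = 20. Containment (⊇): the Bézout identity exhibits 20 as an element of (260, 160), giving (20) ⊆ (260, 160). Containment (⊆): since 20 | 260 and 20 | 160 (260 = 20·13, 160 = 20·8), every Z-linear combination of 260 and 160 is divisible by 20, so (260, 160) ⊆ (20). Therefore (260, 160) = (20), d = 20.

Final answer: (260, 160) = (20); d = 20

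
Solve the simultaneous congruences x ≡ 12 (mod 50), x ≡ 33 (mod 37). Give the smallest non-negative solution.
The moduli 50, 37 are pairwise coprime, so by the CRT there is a unique solution mod 50·37 = 1850.
Solve by successive substitution. Start with x ≡ 12 (mod 50).
  Combine with x ≡ 33 (mod 37): write x = 12 + 50·t and require 12 + 50·t ≡ 33 (mod 37), i.e. 50·t ≡ 33 − 12 ≡ 21 (mod 37). Since 50^(−1) ≡ 20 (mod 37) (50 ≡ 13 (mod 37)), t ≡ 20·21 ≡ 13 (mod 37). So x ≡ 12 + 50·13 = 662 (mod 1850).
Unique solution in [0, 1850): x = 662.

Final answer: x ≡ 662 (mod 1850); the representative in [0, 1850) is 662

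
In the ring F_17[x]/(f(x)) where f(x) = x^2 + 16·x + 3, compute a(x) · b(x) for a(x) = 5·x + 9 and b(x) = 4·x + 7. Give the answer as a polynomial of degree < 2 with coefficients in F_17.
Multiply as integer polynomials: a · b = 20·x^2 + 71·x + 63. Reducing coefficients mod 17: a · b ≡ 3·x^2 + 3·x + 12. Now divide by f(x) = x^2 + 16·x + 3 in F_17[x], eliminating the leading term at each step:
  leading term 3·x^2: subtract (3)·f(x) = 3·x^2 + 14·x + 9, leaving 6·x + 3 (coefficients mod 17)
The degree is now < 2, so this is the remainder. Hence a · b ≡ 6·x + 3 in F_17[x]/(f).

Final answer: a · b ≡ 6·x + 3 (mod f(x))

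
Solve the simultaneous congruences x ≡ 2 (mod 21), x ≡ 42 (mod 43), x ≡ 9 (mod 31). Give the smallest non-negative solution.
x ≡ 8255 (mod 27993); the representative in [0, 27993) is 8255

The moduli 21, 43, 31 are pairwise coprime, so by the CRT there is a unique solution mod 21·43·31 = 27993.
Solve by successive substitution. Start with x ≡ 2 (mod 21).
  Combine with x ≡ 42 (mod 43): write x = 2 + 21·t and require 2 + 21·t ≡ 42 (mod 43), i.e. 21·t ≡ 42 − 2 ≡ 40 (mod 43). Since 21^(−1) ≡ 41 (mod 43), t ≡ 41·40 ≡ 6 (mod 43). So x ≡ 2 + 21·6 = 128 (mod 903).
  Combine with x ≡ 9 (mod 31): write x = 128 + 903·t and require 128 + 903·t ≡ 9 (mod 31), i.e. 903·t ≡ 9 − 128 ≡ 5 (mod 31). Since 903^(−1) ≡ 8 (mod 31) (903 ≡ 4 (mod 31)), t ≡ 8·5 ≡ 9 (mod 31). So x ≡ 128 + 903·9 = 8255 (mod 27993).
Unique solution in [0, 27993): x = 8255.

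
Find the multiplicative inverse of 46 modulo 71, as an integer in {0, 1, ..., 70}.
Apply the extended Euclidean algorithm to (71, 46), tracking rows (r, s, t) with s·71 + t·46 = r. Each division r_prev = q·r_cur + r_new produces the new row as (previous row) − q·(current row):
  row A: (71, 1, 0)   [1·71 + 0·46 = 71]
  row B: (46, 0, 1)   [0·71 + 1·46 = 46]
  71 = 1·46 + 25   → row C = row A − 1·row B = (25, 1, −1)   [check: 1·71 − 1·46 = 25]
  46 = 1·25 + 21   → row D = row B − 1·row C = (21, −1, 2)   [check: −1·71 + 2·46 = 21]
  25 = 1·21 + 4   → row E = row C − 1·row D = (4, 2, −3)   [check: 2·71 − 3·46 = 4]
  21 = 5·4 + 1   → row F = row D − 5·row E = (1, −11, 17)   [check: −11·71 + 17·46 = 1]
  4 = 4·1 + 0   → remainder 0, stop. gcd = 1 (last nonzero row F).
The gcd is 1, so 46 is invertible mod 71. The last nonzero row gives −11·71 + 17·46 = 1, so t = 17. So 46^(−1) ≡ 17 (mod 71). Verify: 46 · 17 = 782 ≡ 1 (mod 71). ✓

Final answer: 46^(−1) ≡ 17 (mod 71)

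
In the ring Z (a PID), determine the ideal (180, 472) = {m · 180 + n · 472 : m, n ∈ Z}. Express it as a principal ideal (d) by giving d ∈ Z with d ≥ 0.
In the PID Z, (a, b) is generated by gcd(a, b). Compute gcd(472, 180) with the extended Euclidean algorithm, tracking rows (r, s, t) with s·472 + t·180 = r:
  row A: (472, 1, 0)   [1·472 + 0·180 = 472]
  row B: (180, 0, 1)   [0·472 + 1·180 = 180]
  472 = 2·180 + 112   → row C = row A − 2·row B = (112, 1, −2)   [check: 1·472 − 2·180 = 112]
  180 = 1·112 + 68   → row D = row B − 1·row C = (68, −1, 3)   [check: −1·472 + 3·180 = 68]
  112 = 1·68 + 44   → row E = row C − 1·row D = (44, 2, −5)   [check: 2·472 − 5·180 = 44]
  68 = 1·44 + 24   → row F = row D − 1·row E = (24, −3, 8)   [check: −3·472 + 8·180 = 24]
  44 = 1·24 + 20   → row G = row E − 1·row F = (20, 5, −13)   [check: 5·472 − 13·180 = 20]
  24 = 1·20 + 4   → row H = row F − 1·row G = (4, −8, 21)   [check: −8·472 + 21·180 = 4]
  20 = 5·4 + 0   → remainder 0, stop. gcd = 4 (last nonzero row H).
So gcd(180, 472) = 4, with Bézout identity −8·472 + 21·180 = 4. Containment (⊇): the Bézout identity exhibits 4 as an element of (180, 472), giving (4) ⊆ (180, 472). Containment (⊆): since 4 | 180 and 4 | 472 (180 = 4·45, 472 = 4·118), every Z-linear combination of 180 and 472 is divisible by 4, so (180, 472) ⊆ (4). Therefore (180, 472) = (4), d = 4.

Final answer: (180, 472) = (4); d = 4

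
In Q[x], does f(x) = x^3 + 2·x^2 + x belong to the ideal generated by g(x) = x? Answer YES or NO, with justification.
In Q[x] the ideal (g) consists of all multiples of g, so f ∈ (g) iff g | f, i.e. iff the remainder of f on division by g is 0. Divide f by g (g is monic, so eliminate the leading term of the running remainder at each step):
  leading term x^3: subtract (x^2)·g(x) = x^3, leaving 2·x^2 + x
  leading term 2·x^2: subtract (2·x)·g(x) = 2·x^2, leaving x
  leading term x: subtract (1)·g(x) = x, leaving 0
The remainder is 0, so f(x) = g(x) · h(x) with h(x) = x^2 + 2·x + 1. Hence g | f, i.e. f ∈ (g).

Final answer: YES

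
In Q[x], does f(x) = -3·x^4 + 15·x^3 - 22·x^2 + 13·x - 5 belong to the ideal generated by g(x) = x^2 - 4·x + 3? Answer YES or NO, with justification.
In Q[x] the ideal (g) consists of all multiples of g, so f ∈ (g) iff g | f, i.e. iff the remainder of f on division by g is 0. Divide f by g (g is monic, so eliminate the leading term of the running remainder at each step):
  leading term -3·x^4: subtract (-3·x^2)·g(x) = -3·x^4 + 12·x^3 - 9·x^2, leaving 3·x^3 - 13·x^2 + 13·x - 5
  leading term 3·x^3: subtract (3·x)·g(x) = 3·x^3 - 12·x^2 + 9·x, leaving -x^2 + 4·x - 5
  leading term -x^2: subtract (-1)·g(x) = -x^2 + 4·x - 3, leaving -2
The remainder r(x) = -2 ≠ 0 (and deg r < deg g), so g ∤ f, i.e. f ∉ (g).

Final answer: NO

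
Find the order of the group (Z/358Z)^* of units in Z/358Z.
|(Z/358Z)^*| = 178

(Z/358Z)^* consists of the classes a with gcd(a, 358) = 1, so its order is φ(358). φ is multiplicative, with φ(p^e) = p^e − p^(e−1). Factorise 358 = 2 · 179. Then
  φ(358) = (2 − 1) · (179 − 1) = 1 · 178 = 178.
Thus |(Z/358Z)^*| = 178.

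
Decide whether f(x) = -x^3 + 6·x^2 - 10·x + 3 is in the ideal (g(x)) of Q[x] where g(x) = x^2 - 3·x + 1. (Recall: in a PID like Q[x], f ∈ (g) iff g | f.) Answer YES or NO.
YES

In Q[x] the ideal (g) consists of all multiples of g, so f ∈ (g) iff g | f, i.e. iff the remainder of f on division by g is 0. Divide f by g (g is monic, so eliminate the leading term of the running remainder at each step):
  leading term -x^3: subtract (-x)·g(x) = -x^3 + 3·x^2 - x, leaving 3·x^2 - 9·x + 3
  leading term 3·x^2: subtract (3)·g(x) = 3·x^2 - 9·x + 3, leaving 0
The remainder is 0, so f(x) = g(x) · h(x) with h(x) = 3 - x. Hence g | f, i.e. f ∈ (g).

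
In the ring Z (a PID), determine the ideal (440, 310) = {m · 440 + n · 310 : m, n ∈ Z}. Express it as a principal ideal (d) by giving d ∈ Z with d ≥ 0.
In the PID Z, (a, b) is generated by gcd(a, b). Compute gcd(440, 310) with the extended Euclidean algorithm, tracking rows (r, s, t) with s·440 + t·310 = r:
  row A: (440, 1, 0)   [1·440 + 0·310 = 440]
  row B: (310, 0, 1)   [0·440 + 1·310 = 310]
  440 = 1·310 + 130   → row C = row A − 1·row B = (130, 1, −1)   [check: 1·440 − 1·310 = 130]
  310 = 2·130 + 50   → row D = row B − 2·row C = (50, −2, 3)   [check: −2·440 + 3·310 = 50]
  130 = 2·50 + 30   → row E = row C − 2·row D = (30, 5, −7)   [check: 5·440 − 7·310 = 30]
  50 = 1·30 + 20   → row F = row D − 1·row E = (20, −7, 10)   [check: −7·440 + 10·310 = 20]
  30 = 1·20 + 10   → row G = row E − 1·row F = (10, 12, −17)   [check: 12·440 − 17·310 = 10]
  20 = 2·10 + 0   → remainder 0, stop. gcd = 10 (last nonzero row G).
So gcd(440, 310) = 10, with Bézout identity 12·440 − 17·310 = 10. Containment (⊇): the Bézout identity exhibits 10 as an element of (440, 310), giving (10) ⊆ (440, 310). Containment (⊆): since 10 | 440 and 10 | 310 (440 = 10·44, 310 = 10·31), every Z-linear combination of 440 and 310 is divisible by 10, so (440, 310) ⊆ (10). Therefore (440, 310) = (10), d = 10.

Final answer: (440, 310) = (10); d = 10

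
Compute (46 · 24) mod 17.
16

Reduce the factors first: 46 ≡ 12, 24 ≡ 7 (mod 17), so 46 · 24 ≡ 12 · 7 (mod 17). 12 · 7 = 84. Dividing by 17: 84 = 4·17 + 16. So (46 · 24) mod 17 = 16.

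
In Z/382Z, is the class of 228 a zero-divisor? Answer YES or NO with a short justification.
YES

gcd(228, 382) = 2 > 1, so 228 is not a unit in Z/382Z. In Z/nZ every nonzero non-unit is a zero-divisor: explicitly, take b = 382/gcd = 191 ≠ 0 (mod 382); then 228·191 = 43548 = 114·382, i.e. 228·191 ≡ 0 (mod 382). So 228 is a zero-divisor.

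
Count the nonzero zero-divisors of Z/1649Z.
Z/1649Z has 112 nonzero zero-divisors

In Z/1649Z each nonzero element is either a unit (gcd with 1649 is 1) or a zero-divisor (gcd > 1). The number of units is φ(1649): factorise 1649 = 17 · 97, so φ(1649) = (17 − 1) · (97 − 1) = 16 · 96 = 1536. The nonzero elements number 1649 − 1 = 1648. Hence the nonzero zero-divisors number 1648 − 1536 = 112.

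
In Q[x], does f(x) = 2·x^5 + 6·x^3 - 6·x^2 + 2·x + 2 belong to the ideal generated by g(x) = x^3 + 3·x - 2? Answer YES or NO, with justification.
NO

In Q[x] the ideal (g) consists of all multiples of g, so f ∈ (g) iff g | f, i.e. iff the remainder of f on division by g is 0. Divide f by g (g is monic, so eliminate the leading term of the running remainder at each step):
  leading term 2·x^5: subtract (2·x^2)·g(x) = 2·x^5 + 6·x^3 - 4·x^2, leaving -2·x^2 + 2·x + 2
The remainder r(x) = -2·x^2 + 2·x + 2 ≠ 0 (and deg r < deg g), so g ∤ f, i.e. f ∉ (g).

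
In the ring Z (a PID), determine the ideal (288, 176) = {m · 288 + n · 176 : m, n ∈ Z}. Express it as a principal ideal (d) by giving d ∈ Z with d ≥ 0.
In the PID Z, (a, b) is generated by gcd(a, b). Compute gcd(288, 176) with the extended Euclidean algorithm, tracking rows (r, s, t) with s·288 + t·176 = r:
  row A: (288, 1, 0)   [1·288 + 0·176 = 288]
  row B: (176, 0, 1)   [0·288 + 1·176 = 176]
  288 = 1·176 + 112   → row C = row A − 1·row B = (112, 1, −1)   [check: 1·288 − 1·176 = 112]
  176 = 1·112 + 64   → row D = row B − 1·row C = (64, −1, 2)   [check: −1·288 + 2·176 = 64]
  112 = 1·64 + 48   → row E = row C − 1·row D = (48, 2, −3)   [check: 2·288 − 3·176 = 48]
  64 = 1·48 + 16   → row F = row D − 1·row E = (16, −3, 5)   [check: −3·288 + 5·176 = 16]
  48 = 3·16 + 0   → remainder 0, stop. gcd = 16 (last nonzero row F).
So gcd(288, 176) = 16, with Bézout identity −3·288 + 5·176 = 16. Containment (⊇): the Bézout identity exhibits 16 as an element of (288, 176), giving (16) ⊆ (288, 176). Containment (⊆): since 16 | 288 and 16 | 176 (288 = 16·18, 176 = 16·11), every Z-linear combination of 288 and 176 is divisible by 16, so (288, 176) ⊆ (16). Therefore (288, 176) = (16), d = 16.

Final answer: (288, 176) = (16); d = 16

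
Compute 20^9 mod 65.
Use repeated squaring. Binary(9) = 1001. Walk through the bits of the exponent 9 left-to-right: at each bit after the leading one, square the running value, then multiply by 20 if the bit is 1 (always reducing mod 65):
  bit 1 = 1 (leading): start with 20.
  bit 2 = 0: square 20^2 = 400 ≡ 10 (mod 65).
  bit 3 = 0: square 10^2 = 100 ≡ 35 (mod 65).
  bit 4 = 1: square 35^2 = 1225 ≡ 55; bit is 1, so multiply 55·20 = 1100 ≡ 60 (mod 65).
Final value: 20^9 ≡ 60 (mod 65).

Final answer: 60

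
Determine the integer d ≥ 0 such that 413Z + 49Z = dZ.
In the PID Z, (a, b) is generated by gcd(a, b). Compute gcd(413, 49) with the extended Euclidean algorithm, tracking rows (r, s, t) with s·413 + t·49 = r:
  row A: (413, 1, 0)   [1·413 + 0·49 = 413]
  row B: (49, 0, 1)   [0·413 + 1·49 = 49]
  413 = 8·49 + 21   → row C = row A − 8·row B = (21, 1, −8)   [check: 1·413 − 8·49 = 21]
  49 = 2·21 + 7   → row D = row B − 2·row C = (7, −2, 17)   [check: −2·413 + 17·49 = 7]
  21 = 3·7 + 0   → remainder 0, stop. gcd = 7 (last nonzero row D).
So gcd(413, 49) = 7, with Bézout identity −2·413 + 17·49 = 7. Containment (⊇): the Bézout identity exhibits 7 as an element of (413, 49), giving (7) ⊆ (413, 49). Containment (⊆): since 7 | 413 and 7 | 49 (413 = 7·59, 49 = 7·7), every Z-linear combination of 413 and 49 is divisible by 7, so (413, 49) ⊆ (7). Therefore (413, 49) = (7), d = 7.

Final answer: (413, 49) = (7); d = 7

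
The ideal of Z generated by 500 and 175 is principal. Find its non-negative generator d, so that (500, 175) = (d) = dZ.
In the PID Z, (a, b) is generated by gcd(a, b). Compute gcd(500, 175) with the extended Euclidean algorithm, tracking rows (r, s, t) with s·500 + t·175 = r:
  row A: (500, 1, 0)   [1·500 + 0·175 = 500]
  row B: (175, 0, 1)   [0·500 + 1·175 = 175]
  500 = 2·175 + 150   → row C = row A − 2·row B = (150, 1, −2)   [check: 1·500 − 2·175 = 150]
  175 = 1·150 + 25   → row D = row B − 1·row C = (25, −1, 3)   [check: −1·500 + 3·175 = 25]
  150 = 6·25 + 0   → remainder 0, stop. gcd = 25 (last nonzero row D).
So gcd(500, 175) = 25, with Bézout identity −1·500 + 3·175 = 25. Containment (⊇): the Bézout identity exhibits 25 as an element of (500, 175), giving (25) ⊆ (500, 175). Containment (⊆): since 25 | 500 and 25 | 175 (500 = 25·20, 175 = 25·7), every Z-linear combination of 500 and 175 is divisible by 25, so (500, 175) ⊆ (25). Therefore (500, 175) = (25), d = 25.

Final answer: (500, 175) = (25); d = 25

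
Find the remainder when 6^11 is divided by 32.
Use repeated squaring. Binary(11) = 1011. Walk through the bits of the exponent 11 left-to-right: at each bit after the leading one, square the running value, then multiply by 6 if the bit is 1 (always reducing mod 32):
  bit 1 = 1 (leading): start with 6.
  bit 2 = 0: square 6^2 = 36 ≡ 4 (mod 32).
  bit 3 = 1: square 4^2 = 16; bit is 1, so multiply 16·6 = 96 ≡ 0 (mod 32).
  bit 4 = 1: square 0^2 = 0; bit is 1, so multiply 0·6 = 0 (mod 32).
Final value: 6^11 ≡ 0 (mod 32).

Final answer: 0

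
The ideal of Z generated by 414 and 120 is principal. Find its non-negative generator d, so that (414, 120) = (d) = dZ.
(414, 120) = (6); d = 6

In the PID Z, (a, b) is generated by gcd(a, b). Compute gcd(414, 120) with the extended Euclidean algorithm, tracking rows (r, s, t) with s·414 + t·120 = r:
  row A: (414, 1, 0)   [1·414 + 0·120 = 414]
  row B: (120, 0, 1)   [0·414 + 1·120 = 120]
  414 = 3·120 + 54   → row C = row A − 3·row B = (54, 1, −3)   [check: 1·414 − 3·120 = 54]
  120 = 2·54 + 12   → row D = row B − 2·row C = (12, −2, 7)   [check: −2·414 + 7·120 = 12]
  54 = 4·12 + 6   → row E = row C − 4·row D = (6, 9, −31)   [check: 9·414 − 31·120 = 6]
  12 = 2·6 + 0   → remainder 0, stop. gcd = 6 (last nonzero row E).
So gcd(414, 120) = 6, with Bézout identity 9·414 − 31·120 = 6. Containment (⊇): the Bézout identity exhibits 6 as an element of (414, 120), giving (6) ⊆ (414, 120). Containment (⊆): since 6 | 414 and 6 | 120 (414 = 6·69, 120 = 6·20), every Z-linear combination of 414 and 120 is divisible by 6, so (414, 120) ⊆ (6). Therefore (414, 120) = (6), d = 6.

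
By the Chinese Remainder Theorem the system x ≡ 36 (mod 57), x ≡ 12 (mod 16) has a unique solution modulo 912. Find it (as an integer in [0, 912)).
The moduli 57, 16 are pairwise coprime, so by the CRT there is a unique solution mod 57·16 = 912.
Solve by successive substitution. Start with x ≡ 36 (mod 57).
  Combine with x ≡ 12 (mod 16): write x = 36 + 57·t and require 36 + 57·t ≡ 12 (mod 16), i.e. 57·t ≡ 12 − 36 ≡ 8 (mod 16). Since 57^(−1) ≡ 9 (mod 16) (57 ≡ 9 (mod 16)), t ≡ 9·8 ≡ 8 (mod 16). So x ≡ 36 + 57·8 = 492 (mod 912).
Unique solution in [0, 912): x = 492.

Final answer: x ≡ 492 (mod 912); the representative in [0, 912) is 492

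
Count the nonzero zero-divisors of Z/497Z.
Z/497Z has 76 nonzero zero-divisors

In Z/497Z each nonzero element is either a unit (gcd with 497 is 1) or a zero-divisor (gcd > 1). The number of units is φ(497): factorise 497 = 7 · 71, so φ(497) = (7 − 1) · (71 − 1) = 6 · 70 = 420. The nonzero elements number 497 − 1 = 496. Hence the nonzero zero-divisors number 496 − 420 = 76.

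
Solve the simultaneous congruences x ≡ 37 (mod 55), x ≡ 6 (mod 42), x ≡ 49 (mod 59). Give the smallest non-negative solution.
The moduli 55, 42, 59 are pairwise coprime, so by the CRT there is a unique solution mod 55·42·59 = 136290.
Solve by successive substitution. Start with x ≡ 37 (mod 55).
  Combine with x ≡ 6 (mod 42): write x = 37 + 55·t and require 37 + 55·t ≡ 6 (mod 42), i.e. 55·t ≡ 6 − 37 ≡ 11 (mod 42). Since 55^(−1) ≡ 13 (mod 42) (55 ≡ 13 (mod 42)), t ≡ 13·11 ≡ 17 (mod 42). So x ≡ 37 + 55·17 = 972 (mod 2310).
  Combine with x ≡ 49 (mod 59): write x = 972 + 2310·t and require 972 + 2310·t ≡ 49 (mod 59), i.e. 2310·t ≡ 49 − 972 ≡ 21 (mod 59). Since 2310^(−1) ≡ 46 (mod 59) (2310 ≡ 9 (mod 59)), t ≡ 46·21 ≡ 22 (mod 59). So x ≡ 972 + 2310·22 = 51792 (mod 136290).
Unique solution in [0, 136290): x = 51792.

Final answer: x ≡ 51792 (mod 136290); the representative in [0, 136290) is 51792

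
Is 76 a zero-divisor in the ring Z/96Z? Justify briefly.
YES

gcd(76, 96) = 4 > 1, so 76 is not a unit in Z/96Z. In Z/nZ every nonzero non-unit is a zero-divisor: explicitly, take b = 96/gcd = 24 ≠ 0 (mod 96); then 76·24 = 1824 = 19·96, i.e. 76·24 ≡ 0 (mod 96). So 76 is a zero-divisor.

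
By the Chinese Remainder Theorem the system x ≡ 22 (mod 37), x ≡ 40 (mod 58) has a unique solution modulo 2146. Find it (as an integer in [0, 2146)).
x ≡ 910 (mod 2146); the representative in [0, 2146) is 910

The moduli 37, 58 are pairwise coprime, so by the CRT there is a unique solution mod 37·58 = 2146.
Solve by successive substitution. Start with x ≡ 22 (mod 37).
  Combine with x ≡ 40 (mod 58): write x = 22 + 37·t and require 22 + 37·t ≡ 40 (mod 58), i.e. 37·t ≡ 40 − 22 ≡ 18 (mod 58). Since 37^(−1) ≡ 11 (mod 58), t ≡ 11·18 ≡ 24 (mod 58). So x ≡ 22 + 37·24 = 910 (mod 2146).
Unique solution in [0, 2146): x = 910.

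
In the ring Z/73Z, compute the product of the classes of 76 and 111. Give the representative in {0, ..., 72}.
Reduce the factors first: 76 ≡ 3, 111 ≡ 38 (mod 73), so 76 · 111 ≡ 3 · 38 (mod 73). 3 · 38 = 114. Dividing by 73: 114 = 1·73 + 41. So (76 · 111) mod 73 = 41.

Final answer: 41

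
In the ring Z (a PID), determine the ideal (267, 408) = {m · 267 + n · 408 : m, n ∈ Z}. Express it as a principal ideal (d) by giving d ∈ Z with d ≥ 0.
(267, 408) = (3); d = 3

In the PID Z, (a, b) is generated by gcd(a, b). Compute gcd(408, 267) with the extended Euclidean algorithm, tracking rows (r, s, t) with s·408 + t·267 = r:
  row A: (408, 1, 0)   [1·408 + 0·267 = 408]
  row B: (267, 0, 1)   [0·408 + 1·267 = 267]
  408 = 1·267 + 141   → row C = row A − 1·row B = (141, 1, −1)   [check: 1·408 − 1·267 = 141]
  267 = 1·141 + 126   → row D = row B − 1·row C = (126, −1, 2)   [check: −1·408 + 2·267 = 126]
  141 = 1·126 + 15   → row E = row C − 1·row D = (15, 2, −3)   [check: 2·408 − 3·267 = 15]
  126 = 8·15 + 6   → row F = row D − 8·row E = (6, −17, 26)   [check: −17·408 + 26·267 = 6]
  15 = 2·6 + 3   → row G = row E − 2·row F = (3, 36, −55)   [check: 36·408 − 55·267 = 3]
  6 = 2·3 + 0   → remainder 0, stop. gcd = 3 (last nonzero row G).
So gcd(267, 408) = 3, with Bézout identity 36·408 − 55·267 = 3. Containment (⊇): the Bézout identity exhibits 3 as an element of (267, 408), giving (3) ⊆ (267, 408). Containment (⊆): since 3 | 267 and 3 | 408 (267 = 3·89, 408 = 3·136), every Z-linear combination of 267 and 408 is divisible by 3, so (267, 408) ⊆ (3). Therefore (267, 408) = (3), d = 3.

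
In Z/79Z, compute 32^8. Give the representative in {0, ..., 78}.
2

Use repeated squaring. Binary(8) = 1000. Walk through the bits of the exponent 8 left-to-right: at each bit after the leading one, square the running value, then multiply by 32 if the bit is 1 (always reducing mod 79):
  bit 1 = 1 (leading): start with 32.
  bit 2 = 0: square 32^2 = 1024 ≡ 76 (mod 79).
  bit 3 = 0: square 76^2 = 5776 ≡ 9 (mod 79).
  bit 4 = 0: square 9^2 = 81 ≡ 2 (mod 79).
Final value: 32^8 ≡ 2 (mod 79).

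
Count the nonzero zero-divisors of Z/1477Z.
Z/1477Z has 216 nonzero zero-divisors

In Z/1477Z each nonzero element is either a unit (gcd with 1477 is 1) or a zero-divisor (gcd > 1). The number of units is φ(1477): factorise 1477 = 7 · 211, so φ(1477) = (7 − 1) · (211 − 1) = 6 · 210 = 1260. The nonzero elements number 1477 − 1 = 1476. Hence the nonzero zero-divisors number 1476 − 1260 = 216.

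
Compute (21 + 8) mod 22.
7

Both summands are already reduced mod 22. 21 + 8 = 29; 29 = 1·22 + 7, so (21 + 8) mod 22 = 7.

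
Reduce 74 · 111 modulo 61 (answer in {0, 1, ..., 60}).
40

Reduce the factors first: 74 ≡ 13, 111 ≡ 50 (mod 61), so 74 · 111 ≡ 13 · 50 (mod 61). 13 · 50 = 650. Dividing by 61: 650 = 10·61 + 40. So (74 · 111) mod 61 = 40.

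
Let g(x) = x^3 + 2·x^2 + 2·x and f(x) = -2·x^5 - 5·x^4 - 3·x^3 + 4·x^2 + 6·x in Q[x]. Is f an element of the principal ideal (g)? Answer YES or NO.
In Q[x] the ideal (g) consists of all multiples of g, so f ∈ (g) iff g | f, i.e. iff the remainder of f on division by g is 0. Divide f by g (g is monic, so eliminate the leading term of the running remainder at each step):
  leading term -2·x^5: subtract (-2·x^2)·g(x) = -2·x^5 - 4·x^4 - 4·x^3, leaving -x^4 + x^3 + 4·x^2 + 6·x
  leading term -x^4: subtract (-x)·g(x) = -x^4 - 2·x^3 - 2·x^2, leaving 3·x^3 + 6·x^2 + 6·x
  leading term 3·x^3: subtract (3)·g(x) = 3·x^3 + 6·x^2 + 6·x, leaving 0
The remainder is 0, so f(x) = g(x) · h(x) with h(x) = -2·x^2 - x + 3. Hence g | f, i.e. f ∈ (g).

Final answer: YES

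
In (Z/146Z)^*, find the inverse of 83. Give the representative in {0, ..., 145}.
Apply the extended Euclidean algorithm to (146, 83), tracking rows (r, s, t) with s·146 + t·83 = r. Each division r_prev = q·r_cur + r_new produces the new row as (previous row) − q·(current row):
  row A: (146, 1, 0)   [1·146 + 0·83 = 146]
  row B: (83, 0, 1)   [0·146 + 1·83 = 83]
  146 = 1·83 + 63   → row C = row A − 1·row B = (63, 1, −1)   [check: 1·146 − 1·83 = 63]
  83 = 1·63 + 20   → row D = row B − 1·row C = (20, −1, 2)   [check: −1·146 + 2·83 = 20]
  63 = 3·20 + 3   → row E = row C − 3·row D = (3, 4, −7)   [check: 4·146 − 7·83 = 3]
  20 = 6·3 + 2   → row F = row D − 6·row E = (2, −25, 44)   [check: −25·146 + 44·83 = 2]
  3 = 1·2 + 1   → row G = row E − 1·row F = (1, 29, −51)   [check: 29·146 − 51·83 = 1]
  2 = 2·1 + 0   → remainder 0, stop. gcd = 1 (last nonzero row G).
The gcd is 1, so 83 is invertible mod 146. The last nonzero row gives 29·146 − 51·83 = 1, so t = −51. So 83^(−1) ≡ −51 ≡ 95 (mod 146). Verify: 83 · 95 = 7885 ≡ 1 (mod 146). ✓

Final answer: 83^(−1) ≡ 95 (mod 146)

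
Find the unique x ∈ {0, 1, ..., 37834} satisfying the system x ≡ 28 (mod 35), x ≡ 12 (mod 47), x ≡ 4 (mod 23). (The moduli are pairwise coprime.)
The moduli 35, 47, 23 are pairwise coprime, so by the CRT there is a unique solution mod 35·47·23 = 37835.
Solve by successive substitution. Start with x ≡ 28 (mod 35).
  Combine with x ≡ 12 (mod 47): write x = 28 + 35·t and require 28 + 35·t ≡ 12 (mod 47), i.e. 35·t ≡ 12 − 28 ≡ 31 (mod 47). Since 35^(−1) ≡ 43 (mod 47), t ≡ 43·31 ≡ 17 (mod 47). So x ≡ 28 + 35·17 = 623 (mod 1645).
  Combine with x ≡ 4 (mod 23): write x = 623 + 1645·t and require 623 + 1645·t ≡ 4 (mod 23), i.e. 1645·t ≡ 4 − 623 ≡ 2 (mod 23). Since 1645^(−1) ≡ 2 (mod 23) (1645 ≡ 12 (mod 23)), t ≡ 2·2 ≡ 4 (mod 23). So x ≡ 623 + 1645·4 = 7203 (mod 37835).
Unique solution in [0, 37835): x = 7203.

Final answer: x ≡ 7203 (mod 37835); the representative in [0, 37835) is 7203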